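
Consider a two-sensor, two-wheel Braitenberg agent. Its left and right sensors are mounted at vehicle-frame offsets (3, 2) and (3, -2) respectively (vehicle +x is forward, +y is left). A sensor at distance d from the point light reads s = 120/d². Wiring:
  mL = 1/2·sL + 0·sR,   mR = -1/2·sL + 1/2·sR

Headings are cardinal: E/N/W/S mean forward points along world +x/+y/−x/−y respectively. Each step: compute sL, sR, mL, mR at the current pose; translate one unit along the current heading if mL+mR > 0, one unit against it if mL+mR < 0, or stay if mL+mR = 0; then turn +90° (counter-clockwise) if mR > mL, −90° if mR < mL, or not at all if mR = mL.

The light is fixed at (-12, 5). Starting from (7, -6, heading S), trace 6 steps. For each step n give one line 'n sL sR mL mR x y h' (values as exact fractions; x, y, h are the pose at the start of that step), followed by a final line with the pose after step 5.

0 120/637 24/97 60/637 1824/61789 7 -6 S
1 30/113 30/89 15/113 360/10057 7 -7 W
2 120/337 120/481 60/337 -8640/162097 6 -7 N
3 20/87 12/61 10/87 -88/5307 6 -6 E
4 120/637 24/97 60/637 1824/61789 7 -6 S
5 30/113 30/89 15/113 360/10057 7 -7 W
final 6 -7 N

n=0: pose=(7,-6,S); sL=120/637, sR=24/97; mL=60/637, mR=1824/61789; mL+mR=12/97 → advance +1; mR−mL=-3996/61789 → turn -1·90°
n=1: pose=(7,-7,W); sL=30/113, sR=30/89; mL=15/113, mR=360/10057; mL+mR=15/89 → advance +1; mR−mL=-975/10057 → turn -1·90°
n=2: pose=(6,-7,N); sL=120/337, sR=120/481; mL=60/337, mR=-8640/162097; mL+mR=60/481 → advance +1; mR−mL=-37500/162097 → turn -1·90°
n=3: pose=(6,-6,E); sL=20/87, sR=12/61; mL=10/87, mR=-88/5307; mL+mR=6/61 → advance +1; mR−mL=-698/5307 → turn -1·90°
n=4: pose=(7,-6,S); sL=120/637, sR=24/97; mL=60/637, mR=1824/61789; mL+mR=12/97 → advance +1; mR−mL=-3996/61789 → turn -1·90°
n=5: pose=(7,-7,W); sL=30/113, sR=30/89; mL=15/113, mR=360/10057; mL+mR=15/89 → advance +1; mR−mL=-975/10057 → turn -1·90°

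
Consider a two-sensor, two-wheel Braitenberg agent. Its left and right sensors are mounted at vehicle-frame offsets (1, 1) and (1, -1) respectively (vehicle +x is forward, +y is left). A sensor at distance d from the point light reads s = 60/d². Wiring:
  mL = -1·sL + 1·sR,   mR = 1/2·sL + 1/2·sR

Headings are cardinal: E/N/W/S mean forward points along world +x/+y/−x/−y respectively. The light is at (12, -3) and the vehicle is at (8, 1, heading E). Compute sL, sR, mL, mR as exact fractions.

left sensor world pos  = (9, 2); dL² = 34
right sensor world pos = (9, 0); dR² = 18
sL = 60/34 = 30/17
sR = 60/18 = 10/3
mL = -1·sL + 1·sR = 80/51
mR = 1/2·sL + 1/2·sR = 130/51

30/17 10/3 80/51 130/51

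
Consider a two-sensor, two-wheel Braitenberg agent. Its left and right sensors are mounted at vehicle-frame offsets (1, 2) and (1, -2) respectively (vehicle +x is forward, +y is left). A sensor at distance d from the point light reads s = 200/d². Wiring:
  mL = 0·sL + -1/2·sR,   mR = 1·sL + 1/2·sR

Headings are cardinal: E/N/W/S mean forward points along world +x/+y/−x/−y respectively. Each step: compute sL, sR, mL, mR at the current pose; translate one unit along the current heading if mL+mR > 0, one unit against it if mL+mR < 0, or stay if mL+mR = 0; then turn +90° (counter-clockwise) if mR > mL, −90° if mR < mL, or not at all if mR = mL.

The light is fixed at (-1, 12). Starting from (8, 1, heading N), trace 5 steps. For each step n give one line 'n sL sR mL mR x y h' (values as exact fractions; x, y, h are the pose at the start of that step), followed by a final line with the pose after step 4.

n=0: pose=(8,1,N); sL=200/149, sR=200/221; mL=-100/221, mR=59100/32929; mL+mR=200/149 → advance +1; mR−mL=74000/32929 → turn +1·90°
n=1: pose=(8,2,W); sL=25/26, sR=25/16; mL=-25/32, mR=725/416; mL+mR=25/26 → advance +1; mR−mL=525/208 → turn +1·90°
n=2: pose=(7,2,S); sL=200/221, sR=200/157; mL=-100/157, mR=53500/34697; mL+mR=200/221 → advance +1; mR−mL=75600/34697 → turn +1·90°
n=3: pose=(7,1,E); sL=100/81, sR=4/5; mL=-2/5, mR=662/405; mL+mR=100/81 → advance +1; mR−mL=824/405 → turn +1·90°
n=4: pose=(8,1,N); sL=200/149, sR=200/221; mL=-100/221, mR=59100/32929; mL+mR=200/149 → advance +1; mR−mL=74000/32929 → turn +1·90°

0 200/149 200/221 -100/221 59100/32929 8 1 N
1 25/26 25/16 -25/32 725/416 8 2 W
2 200/221 200/157 -100/157 53500/34697 7 2 S
3 100/81 4/5 -2/5 662/405 7 1 E
4 200/149 200/221 -100/221 59100/32929 8 1 N
final 8 2 W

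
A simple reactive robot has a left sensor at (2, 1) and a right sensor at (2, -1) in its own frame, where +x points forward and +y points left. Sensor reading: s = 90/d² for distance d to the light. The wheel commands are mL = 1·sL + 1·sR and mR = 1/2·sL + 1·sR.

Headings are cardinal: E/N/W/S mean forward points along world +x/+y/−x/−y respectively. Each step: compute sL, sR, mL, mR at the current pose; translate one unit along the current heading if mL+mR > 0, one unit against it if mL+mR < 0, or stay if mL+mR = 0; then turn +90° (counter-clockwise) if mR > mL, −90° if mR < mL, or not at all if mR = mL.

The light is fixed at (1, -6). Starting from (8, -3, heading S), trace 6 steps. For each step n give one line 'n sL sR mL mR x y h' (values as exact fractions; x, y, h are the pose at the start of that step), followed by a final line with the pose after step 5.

n=0: pose=(8,-3,S); sL=18/13, sR=90/37; mL=1836/481, mR=1503/481; mL+mR=3339/481 → advance +1; mR−mL=-9/13 → turn -1·90°
n=1: pose=(8,-4,W); sL=45/13, sR=45/17; mL=1350/221, mR=1935/442; mL+mR=4635/442 → advance +1; mR−mL=-45/26 → turn -1·90°
n=2: pose=(7,-4,N); sL=90/41, sR=18/13; mL=1908/533, mR=1323/533; mL+mR=3231/533 → advance +1; mR−mL=-45/41 → turn -1·90°
n=3: pose=(7,-3,E); sL=9/8, sR=45/34; mL=333/136, mR=513/272; mL+mR=1179/272 → advance +1; mR−mL=-9/16 → turn -1·90°
n=4: pose=(8,-3,S); sL=18/13, sR=90/37; mL=1836/481, mR=1503/481; mL+mR=3339/481 → advance +1; mR−mL=-9/13 → turn -1·90°
n=5: pose=(8,-4,W); sL=45/13, sR=45/17; mL=1350/221, mR=1935/442; mL+mR=4635/442 → advance +1; mR−mL=-45/26 → turn -1·90°

0 18/13 90/37 1836/481 1503/481 8 -3 S
1 45/13 45/17 1350/221 1935/442 8 -4 W
2 90/41 18/13 1908/533 1323/533 7 -4 N
3 9/8 45/34 333/136 513/272 7 -3 E
4 18/13 90/37 1836/481 1503/481 8 -3 S
5 45/13 45/17 1350/221 1935/442 8 -4 W
final 7 -4 N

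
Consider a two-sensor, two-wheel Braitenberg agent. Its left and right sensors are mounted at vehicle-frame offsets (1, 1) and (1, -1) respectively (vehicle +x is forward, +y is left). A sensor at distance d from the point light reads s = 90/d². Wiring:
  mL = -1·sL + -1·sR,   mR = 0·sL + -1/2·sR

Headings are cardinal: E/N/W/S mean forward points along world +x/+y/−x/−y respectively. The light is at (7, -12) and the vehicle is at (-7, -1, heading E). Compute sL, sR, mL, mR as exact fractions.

left sensor world pos  = (-6, 0); dL² = 313
right sensor world pos = (-6, -2); dR² = 269
sL = 90/313 = 90/313
sR = 90/269 = 90/269
mL = -1·sL + -1·sR = -52380/84197
mR = 0·sL + -1/2·sR = -45/269

90/313 90/269 -52380/84197 -45/269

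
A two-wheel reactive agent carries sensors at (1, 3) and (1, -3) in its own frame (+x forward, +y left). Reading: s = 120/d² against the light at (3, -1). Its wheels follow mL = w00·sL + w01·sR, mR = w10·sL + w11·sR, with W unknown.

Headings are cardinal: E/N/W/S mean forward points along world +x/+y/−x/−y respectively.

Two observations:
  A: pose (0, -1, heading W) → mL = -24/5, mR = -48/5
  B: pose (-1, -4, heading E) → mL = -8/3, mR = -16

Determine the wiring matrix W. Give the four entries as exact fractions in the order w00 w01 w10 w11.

0 -1 -1 -1

obs A: pose=(0,-1,W) → sL=24/5, sR=24/5, mL=-24/5, mR=-48/5
obs B: pose=(-1,-4,E) → sL=40/3, sR=8/3, mL=-8/3, mR=-16
sensor matrix S = [[24/5, 24/5], [40/3, 8/3]]; det S = -256/5
solve [mL_A; mL_B] = S·[w00; w01] and [mR_A; mR_B] = S·[w10; w11]:
  w00 = 0, w01 = -1, w10 = -1, w11 = -1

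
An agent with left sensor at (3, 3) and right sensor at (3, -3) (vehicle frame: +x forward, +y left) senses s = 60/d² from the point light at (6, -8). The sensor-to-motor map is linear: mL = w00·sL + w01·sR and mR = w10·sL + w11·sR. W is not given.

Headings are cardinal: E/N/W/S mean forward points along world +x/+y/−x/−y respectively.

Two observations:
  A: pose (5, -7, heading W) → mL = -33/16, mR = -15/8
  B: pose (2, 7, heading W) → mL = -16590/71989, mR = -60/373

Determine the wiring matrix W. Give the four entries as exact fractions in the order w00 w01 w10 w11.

obs A: pose=(5,-7,W) → sL=3, sR=15/8, mL=-33/16, mR=-15/8
obs B: pose=(2,7,W) → sL=60/193, sR=60/373, mL=-16590/71989, mR=-60/373
sensor matrix S = [[3, 15/8], [60/193, 60/373]]; det S = -14445/143978
solve [mL_A; mL_B] = S·[w00; w01] and [mR_A; mR_B] = S·[w10; w11]:
  w00 = -1, w01 = 1/2, w10 = 0, w11 = -1

-1 1/2 0 -1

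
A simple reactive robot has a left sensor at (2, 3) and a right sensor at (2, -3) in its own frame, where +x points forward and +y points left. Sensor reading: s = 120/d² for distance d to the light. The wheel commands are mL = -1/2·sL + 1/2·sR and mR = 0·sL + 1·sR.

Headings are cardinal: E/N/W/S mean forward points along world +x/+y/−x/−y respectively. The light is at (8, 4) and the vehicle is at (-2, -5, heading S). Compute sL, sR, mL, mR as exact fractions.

12/17 12/29 -72/493 12/29

left sensor world pos  = (1, -7); dL² = 170
right sensor world pos = (-5, -7); dR² = 290
sL = 120/170 = 12/17
sR = 120/290 = 12/29
mL = -1/2·sL + 1/2·sR = -72/493
mR = 0·sL + 1·sR = 12/29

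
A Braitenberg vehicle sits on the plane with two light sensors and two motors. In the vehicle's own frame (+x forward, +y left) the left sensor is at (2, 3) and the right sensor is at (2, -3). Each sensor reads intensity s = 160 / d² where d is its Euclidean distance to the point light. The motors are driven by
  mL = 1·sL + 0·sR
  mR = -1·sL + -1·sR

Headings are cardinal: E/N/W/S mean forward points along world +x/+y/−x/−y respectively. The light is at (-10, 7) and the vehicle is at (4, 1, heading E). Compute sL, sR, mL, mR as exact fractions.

32/53 160/337 32/53 -19264/17861

left sensor world pos  = (6, 4); dL² = 265
right sensor world pos = (6, -2); dR² = 337
sL = 160/265 = 32/53
sR = 160/337 = 160/337
mL = 1·sL + 0·sR = 32/53
mR = -1·sL + -1·sR = -19264/17861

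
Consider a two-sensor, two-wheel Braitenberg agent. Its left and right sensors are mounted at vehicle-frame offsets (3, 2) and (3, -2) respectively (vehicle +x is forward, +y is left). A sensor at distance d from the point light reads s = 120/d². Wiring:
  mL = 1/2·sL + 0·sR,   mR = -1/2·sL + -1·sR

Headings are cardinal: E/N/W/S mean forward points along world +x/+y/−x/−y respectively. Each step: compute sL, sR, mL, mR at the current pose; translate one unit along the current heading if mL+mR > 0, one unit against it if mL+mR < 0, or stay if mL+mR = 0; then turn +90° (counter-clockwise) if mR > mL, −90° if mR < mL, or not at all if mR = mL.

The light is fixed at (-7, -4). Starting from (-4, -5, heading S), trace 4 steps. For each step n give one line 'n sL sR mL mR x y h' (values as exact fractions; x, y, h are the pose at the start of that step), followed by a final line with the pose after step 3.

0 120/41 120/17 60/41 -5940/697 -4 -5 S
1 30 30 15 -45 -4 -4 W
2 120/13 8/3 60/13 -284/39 -3 -4 N
3 12/5 60/29 6/5 -474/145 -3 -5 E
final -4 -5 S

n=0: pose=(-4,-5,S); sL=120/41, sR=120/17; mL=60/41, mR=-5940/697; mL+mR=-120/17 → advance -1; mR−mL=-6960/697 → turn -1·90°
n=1: pose=(-4,-4,W); sL=30, sR=30; mL=15, mR=-45; mL+mR=-30 → advance -1; mR−mL=-60 → turn -1·90°
n=2: pose=(-3,-4,N); sL=120/13, sR=8/3; mL=60/13, mR=-284/39; mL+mR=-8/3 → advance -1; mR−mL=-464/39 → turn -1·90°
n=3: pose=(-3,-5,E); sL=12/5, sR=60/29; mL=6/5, mR=-474/145; mL+mR=-60/29 → advance -1; mR−mL=-648/145 → turn -1·90°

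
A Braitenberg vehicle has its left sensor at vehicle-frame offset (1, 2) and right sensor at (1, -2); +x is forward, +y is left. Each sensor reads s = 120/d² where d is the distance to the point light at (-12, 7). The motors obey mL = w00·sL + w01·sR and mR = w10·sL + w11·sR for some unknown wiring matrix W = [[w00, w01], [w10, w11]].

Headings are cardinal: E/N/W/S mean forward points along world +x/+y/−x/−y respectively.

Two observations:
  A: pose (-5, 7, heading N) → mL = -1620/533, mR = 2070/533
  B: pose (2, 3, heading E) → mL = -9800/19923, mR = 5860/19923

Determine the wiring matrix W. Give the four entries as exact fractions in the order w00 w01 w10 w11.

-1/2 -1/2 1 -1/2

obs A: pose=(-5,7,N) → sL=60/13, sR=60/41, mL=-1620/533, mR=2070/533
obs B: pose=(2,3,E) → sL=120/229, sR=40/87, mL=-9800/19923, mR=5860/19923
sensor matrix S = [[60/13, 60/41], [120/229, 40/87]]; det S = 4796800/3539653
solve [mL_A; mL_B] = S·[w00; w01] and [mR_A; mR_B] = S·[w10; w11]:
  w00 = -1/2, w01 = -1/2, w10 = 1, w11 = -1/2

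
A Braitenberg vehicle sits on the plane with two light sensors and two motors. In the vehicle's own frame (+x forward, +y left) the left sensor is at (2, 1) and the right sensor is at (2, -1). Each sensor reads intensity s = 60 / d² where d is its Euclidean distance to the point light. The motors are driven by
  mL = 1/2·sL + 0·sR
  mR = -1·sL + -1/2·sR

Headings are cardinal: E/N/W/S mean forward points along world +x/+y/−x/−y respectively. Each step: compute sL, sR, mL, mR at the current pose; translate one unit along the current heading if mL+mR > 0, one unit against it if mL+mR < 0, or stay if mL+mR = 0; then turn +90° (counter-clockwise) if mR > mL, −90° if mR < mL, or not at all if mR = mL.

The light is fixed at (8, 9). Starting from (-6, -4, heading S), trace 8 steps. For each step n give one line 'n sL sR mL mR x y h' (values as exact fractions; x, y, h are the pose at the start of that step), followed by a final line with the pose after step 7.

0 30/197 2/15 15/197 -647/2955 -6 -4 S
1 12/85 60/377 6/85 -7074/32045 -6 -3 W
2 15/74 15/61 15/148 -735/2257 -5 -3 N
3 12/53 60/317 6/53 -5394/16801 -5 -4 E
4 30/197 2/15 15/197 -647/2955 -6 -4 S
5 12/85 60/377 6/85 -7074/32045 -6 -3 W
6 15/74 15/61 15/148 -735/2257 -5 -3 N
7 12/53 60/317 6/53 -5394/16801 -5 -4 E
final -6 -4 S

n=0: pose=(-6,-4,S); sL=30/197, sR=2/15; mL=15/197, mR=-647/2955; mL+mR=-422/2955 → advance -1; mR−mL=-872/2955 → turn -1·90°
n=1: pose=(-6,-3,W); sL=12/85, sR=60/377; mL=6/85, mR=-7074/32045; mL+mR=-4812/32045 → advance -1; mR−mL=-9336/32045 → turn -1·90°
n=2: pose=(-5,-3,N); sL=15/74, sR=15/61; mL=15/148, mR=-735/2257; mL+mR=-2025/9028 → advance -1; mR−mL=-3855/9028 → turn -1·90°
n=3: pose=(-5,-4,E); sL=12/53, sR=60/317; mL=6/53, mR=-5394/16801; mL+mR=-3492/16801 → advance -1; mR−mL=-7296/16801 → turn -1·90°
n=4: pose=(-6,-4,S); sL=30/197, sR=2/15; mL=15/197, mR=-647/2955; mL+mR=-422/2955 → advance -1; mR−mL=-872/2955 → turn -1·90°
n=5: pose=(-6,-3,W); sL=12/85, sR=60/377; mL=6/85, mR=-7074/32045; mL+mR=-4812/32045 → advance -1; mR−mL=-9336/32045 → turn -1·90°
n=6: pose=(-5,-3,N); sL=15/74, sR=15/61; mL=15/148, mR=-735/2257; mL+mR=-2025/9028 → advance -1; mR−mL=-3855/9028 → turn -1·90°
n=7: pose=(-5,-4,E); sL=12/53, sR=60/317; mL=6/53, mR=-5394/16801; mL+mR=-3492/16801 → advance -1; mR−mL=-7296/16801 → turn -1·90°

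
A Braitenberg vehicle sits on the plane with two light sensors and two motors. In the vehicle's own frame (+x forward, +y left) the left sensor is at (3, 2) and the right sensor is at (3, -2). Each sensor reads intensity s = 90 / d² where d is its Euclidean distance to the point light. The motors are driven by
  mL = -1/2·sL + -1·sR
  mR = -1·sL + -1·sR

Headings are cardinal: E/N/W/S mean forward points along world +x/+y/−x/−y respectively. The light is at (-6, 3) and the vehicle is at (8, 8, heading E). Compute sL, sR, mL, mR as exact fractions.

45/169 45/149 -21915/50362 -14310/25181

left sensor world pos  = (11, 10); dL² = 338
right sensor world pos = (11, 6); dR² = 298
sL = 90/338 = 45/169
sR = 90/298 = 45/149
mL = -1/2·sL + -1·sR = -21915/50362
mR = -1·sL + -1·sR = -14310/25181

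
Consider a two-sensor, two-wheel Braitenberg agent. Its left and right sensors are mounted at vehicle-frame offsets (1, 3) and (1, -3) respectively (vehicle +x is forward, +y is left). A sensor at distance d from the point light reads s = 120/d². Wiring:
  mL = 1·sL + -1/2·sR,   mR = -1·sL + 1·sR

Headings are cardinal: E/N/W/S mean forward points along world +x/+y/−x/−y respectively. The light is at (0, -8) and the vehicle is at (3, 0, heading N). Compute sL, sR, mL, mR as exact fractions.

left sensor world pos  = (0, 1); dL² = 81
right sensor world pos = (6, 1); dR² = 117
sL = 120/81 = 40/27
sR = 120/117 = 40/39
mL = 1·sL + -1/2·sR = 340/351
mR = -1·sL + 1·sR = -160/351

40/27 40/39 340/351 -160/351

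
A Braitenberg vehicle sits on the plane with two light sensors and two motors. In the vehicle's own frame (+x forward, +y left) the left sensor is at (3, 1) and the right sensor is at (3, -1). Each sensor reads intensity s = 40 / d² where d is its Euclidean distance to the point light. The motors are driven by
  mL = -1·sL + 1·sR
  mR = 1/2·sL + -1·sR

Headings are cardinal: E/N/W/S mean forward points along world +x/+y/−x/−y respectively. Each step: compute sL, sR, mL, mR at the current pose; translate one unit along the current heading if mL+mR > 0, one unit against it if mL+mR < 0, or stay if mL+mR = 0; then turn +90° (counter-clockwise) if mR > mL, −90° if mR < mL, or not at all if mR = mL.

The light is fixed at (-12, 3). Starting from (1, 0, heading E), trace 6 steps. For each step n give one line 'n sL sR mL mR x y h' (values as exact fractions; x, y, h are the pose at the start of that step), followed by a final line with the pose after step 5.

0 2/13 5/34 -3/442 -31/442 1 0 E
1 8/41 40/157 384/6437 -1012/6437 0 0 S
2 4/9 20/41 16/369 -98/369 0 1 W
3 8/29 40/197 -416/5713 -372/5713 1 1 N
4 10/29 5/13 15/377 -80/377 1 0 W
5 40/169 8/45 -448/7605 -452/7605 2 0 N
final 2 -1 E

n=0: pose=(1,0,E); sL=2/13, sR=5/34; mL=-3/442, mR=-31/442; mL+mR=-1/13 → advance -1; mR−mL=-14/221 → turn -1·90°
n=1: pose=(0,0,S); sL=8/41, sR=40/157; mL=384/6437, mR=-1012/6437; mL+mR=-4/41 → advance -1; mR−mL=-1396/6437 → turn -1·90°
n=2: pose=(0,1,W); sL=4/9, sR=20/41; mL=16/369, mR=-98/369; mL+mR=-2/9 → advance -1; mR−mL=-38/123 → turn -1·90°
n=3: pose=(1,1,N); sL=8/29, sR=40/197; mL=-416/5713, mR=-372/5713; mL+mR=-4/29 → advance -1; mR−mL=44/5713 → turn +1·90°
n=4: pose=(1,0,W); sL=10/29, sR=5/13; mL=15/377, mR=-80/377; mL+mR=-5/29 → advance -1; mR−mL=-95/377 → turn -1·90°
n=5: pose=(2,0,N); sL=40/169, sR=8/45; mL=-448/7605, mR=-452/7605; mL+mR=-20/169 → advance -1; mR−mL=-4/7605 → turn -1·90°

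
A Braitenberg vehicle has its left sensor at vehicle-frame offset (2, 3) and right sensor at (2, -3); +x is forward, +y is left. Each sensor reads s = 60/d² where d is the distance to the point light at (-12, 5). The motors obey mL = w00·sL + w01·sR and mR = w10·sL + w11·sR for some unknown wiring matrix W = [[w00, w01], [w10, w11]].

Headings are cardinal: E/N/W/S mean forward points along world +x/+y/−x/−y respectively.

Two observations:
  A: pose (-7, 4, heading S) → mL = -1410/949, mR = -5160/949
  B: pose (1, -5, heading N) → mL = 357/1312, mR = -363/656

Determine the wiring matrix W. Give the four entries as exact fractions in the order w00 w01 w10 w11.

1 -1/2 -1 -1

obs A: pose=(-7,4,S) → sL=60/73, sR=60/13, mL=-1410/949, mR=-5160/949
obs B: pose=(1,-5,N) → sL=15/41, sR=3/16, mL=357/1312, mR=-363/656
sensor matrix S = [[60/73, 60/13], [15/41, 3/16]]; det S = -238815/155636
solve [mL_A; mL_B] = S·[w00; w01] and [mR_A; mR_B] = S·[w10; w11]:
  w00 = 1, w01 = -1/2, w10 = -1, w11 = -1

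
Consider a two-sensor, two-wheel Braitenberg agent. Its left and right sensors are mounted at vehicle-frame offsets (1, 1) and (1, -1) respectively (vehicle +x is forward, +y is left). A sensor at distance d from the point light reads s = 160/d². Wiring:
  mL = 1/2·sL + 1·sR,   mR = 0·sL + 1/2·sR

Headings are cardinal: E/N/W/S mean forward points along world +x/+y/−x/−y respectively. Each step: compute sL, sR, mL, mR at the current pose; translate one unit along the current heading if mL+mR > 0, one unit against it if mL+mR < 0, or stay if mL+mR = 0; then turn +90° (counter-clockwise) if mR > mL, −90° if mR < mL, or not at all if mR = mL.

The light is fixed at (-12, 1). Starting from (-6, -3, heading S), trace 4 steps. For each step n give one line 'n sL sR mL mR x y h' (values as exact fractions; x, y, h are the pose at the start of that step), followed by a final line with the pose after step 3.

n=0: pose=(-6,-3,S); sL=80/37, sR=16/5; mL=792/185, mR=8/5; mL+mR=1088/185 → advance +1; mR−mL=-496/185 → turn -1·90°
n=1: pose=(-6,-4,W); sL=160/61, sR=160/41; mL=13040/2501, mR=80/41; mL+mR=17920/2501 → advance +1; mR−mL=-8160/2501 → turn -1·90°
n=2: pose=(-7,-4,N); sL=5, sR=40/13; mL=145/26, mR=20/13; mL+mR=185/26 → advance +1; mR−mL=-105/26 → turn -1·90°
n=3: pose=(-7,-3,E); sL=32/9, sR=160/61; mL=2416/549, mR=80/61; mL+mR=3136/549 → advance +1; mR−mL=-1696/549 → turn -1·90°

0 80/37 16/5 792/185 8/5 -6 -3 S
1 160/61 160/41 13040/2501 80/41 -6 -4 W
2 5 40/13 145/26 20/13 -7 -4 N
3 32/9 160/61 2416/549 80/61 -7 -3 E
final -6 -3 S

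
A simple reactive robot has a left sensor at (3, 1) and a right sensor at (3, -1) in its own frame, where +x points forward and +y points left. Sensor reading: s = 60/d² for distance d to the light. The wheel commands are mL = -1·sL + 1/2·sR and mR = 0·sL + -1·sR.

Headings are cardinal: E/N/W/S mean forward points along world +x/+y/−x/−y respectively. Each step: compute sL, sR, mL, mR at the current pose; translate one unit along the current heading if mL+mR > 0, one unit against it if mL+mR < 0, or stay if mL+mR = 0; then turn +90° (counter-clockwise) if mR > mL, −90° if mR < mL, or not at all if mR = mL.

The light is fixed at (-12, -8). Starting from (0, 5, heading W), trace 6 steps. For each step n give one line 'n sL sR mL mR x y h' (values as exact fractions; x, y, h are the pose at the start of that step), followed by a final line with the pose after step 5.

n=0: pose=(0,5,W); sL=4/15, sR=60/277; mL=-658/4155, mR=-60/277; mL+mR=-1558/4155 → advance -1; mR−mL=-242/4155 → turn -1·90°
n=1: pose=(1,5,N); sL=3/20, sR=15/113; mL=-189/2260, mR=-15/113; mL+mR=-489/2260 → advance -1; mR−mL=-111/2260 → turn -1·90°
n=2: pose=(1,4,E); sL=12/85, sR=60/377; mL=-1974/32045, mR=-60/377; mL+mR=-7074/32045 → advance -1; mR−mL=-3126/32045 → turn -1·90°
n=3: pose=(0,4,S); sL=6/25, sR=30/101; mL=-231/2525, mR=-30/101; mL+mR=-981/2525 → advance -1; mR−mL=-519/2525 → turn -1·90°
n=4: pose=(0,5,W); sL=4/15, sR=60/277; mL=-658/4155, mR=-60/277; mL+mR=-1558/4155 → advance -1; mR−mL=-242/4155 → turn -1·90°
n=5: pose=(1,5,N); sL=3/20, sR=15/113; mL=-189/2260, mR=-15/113; mL+mR=-489/2260 → advance -1; mR−mL=-111/2260 → turn -1·90°

0 4/15 60/277 -658/4155 -60/277 0 5 W
1 3/20 15/113 -189/2260 -15/113 1 5 N
2 12/85 60/377 -1974/32045 -60/377 1 4 E
3 6/25 30/101 -231/2525 -30/101 0 4 S
4 4/15 60/277 -658/4155 -60/277 0 5 W
5 3/20 15/113 -189/2260 -15/113 1 5 N
final 1 4 E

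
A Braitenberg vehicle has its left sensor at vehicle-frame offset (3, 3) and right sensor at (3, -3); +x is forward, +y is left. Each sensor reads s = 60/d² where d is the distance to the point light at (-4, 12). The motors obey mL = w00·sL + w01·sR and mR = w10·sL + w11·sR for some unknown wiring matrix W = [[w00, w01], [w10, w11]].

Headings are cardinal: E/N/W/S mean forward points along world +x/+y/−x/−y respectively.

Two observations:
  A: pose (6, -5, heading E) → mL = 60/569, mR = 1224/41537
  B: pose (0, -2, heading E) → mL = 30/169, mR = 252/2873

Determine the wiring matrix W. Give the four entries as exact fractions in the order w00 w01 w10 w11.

obs A: pose=(6,-5,E) → sL=12/73, sR=60/569, mL=60/569, mR=1224/41537
obs B: pose=(0,-2,E) → sL=6/17, sR=30/169, mL=30/169, mR=252/2873
sensor matrix S = [[12/73, 60/569], [6/17, 30/169]]; det S = -959040/119335801
solve [mL_A; mL_B] = S·[w00; w01] and [mR_A; mR_B] = S·[w10; w11]:
  w00 = 0, w01 = 1, w10 = 1/2, w11 = -1/2

0 1 1/2 -1/2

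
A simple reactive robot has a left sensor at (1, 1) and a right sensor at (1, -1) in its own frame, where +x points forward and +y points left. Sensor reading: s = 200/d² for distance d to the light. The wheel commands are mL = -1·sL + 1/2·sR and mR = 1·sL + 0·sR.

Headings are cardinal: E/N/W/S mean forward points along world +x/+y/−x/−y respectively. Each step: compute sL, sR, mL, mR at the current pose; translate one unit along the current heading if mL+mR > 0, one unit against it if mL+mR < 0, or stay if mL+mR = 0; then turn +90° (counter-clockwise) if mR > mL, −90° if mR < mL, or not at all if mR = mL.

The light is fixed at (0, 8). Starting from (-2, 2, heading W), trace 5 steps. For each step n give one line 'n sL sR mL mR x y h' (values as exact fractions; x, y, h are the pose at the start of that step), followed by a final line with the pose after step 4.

0 100/29 100/17 -250/493 100/29 -2 2 W
1 200/53 40/13 -1540/689 200/53 -3 2 S
2 5 50/17 -60/17 5 -3 1 E
3 40/9 200/37 -580/333 40/9 -2 1 N
4 100/29 100/17 -250/493 100/29 -2 2 W
final -3 2 S

n=0: pose=(-2,2,W); sL=100/29, sR=100/17; mL=-250/493, mR=100/29; mL+mR=50/17 → advance +1; mR−mL=1950/493 → turn +1·90°
n=1: pose=(-3,2,S); sL=200/53, sR=40/13; mL=-1540/689, mR=200/53; mL+mR=20/13 → advance +1; mR−mL=4140/689 → turn +1·90°
n=2: pose=(-3,1,E); sL=5, sR=50/17; mL=-60/17, mR=5; mL+mR=25/17 → advance +1; mR−mL=145/17 → turn +1·90°
n=3: pose=(-2,1,N); sL=40/9, sR=200/37; mL=-580/333, mR=40/9; mL+mR=100/37 → advance +1; mR−mL=2060/333 → turn +1·90°
n=4: pose=(-2,2,W); sL=100/29, sR=100/17; mL=-250/493, mR=100/29; mL+mR=50/17 → advance +1; mR−mL=1950/493 → turn +1·90°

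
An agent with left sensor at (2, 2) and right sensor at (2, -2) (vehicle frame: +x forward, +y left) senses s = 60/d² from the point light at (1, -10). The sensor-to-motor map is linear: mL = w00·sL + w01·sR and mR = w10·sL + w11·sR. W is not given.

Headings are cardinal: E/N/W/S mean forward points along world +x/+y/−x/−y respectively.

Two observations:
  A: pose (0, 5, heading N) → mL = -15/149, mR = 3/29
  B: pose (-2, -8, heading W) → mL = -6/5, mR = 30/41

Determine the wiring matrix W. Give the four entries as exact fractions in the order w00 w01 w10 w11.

obs A: pose=(0,5,N) → sL=30/149, sR=6/29, mL=-15/149, mR=3/29
obs B: pose=(-2,-8,W) → sL=12/5, sR=60/41, mL=-6/5, mR=30/41
sensor matrix S = [[30/149, 6/29], [12/5, 60/41]]; det S = -178848/885805
solve [mL_A; mL_B] = S·[w00; w01] and [mR_A; mR_B] = S·[w10; w11]:
  w00 = -1/2, w01 = 0, w10 = 0, w11 = 1/2

-1/2 0 0 1/2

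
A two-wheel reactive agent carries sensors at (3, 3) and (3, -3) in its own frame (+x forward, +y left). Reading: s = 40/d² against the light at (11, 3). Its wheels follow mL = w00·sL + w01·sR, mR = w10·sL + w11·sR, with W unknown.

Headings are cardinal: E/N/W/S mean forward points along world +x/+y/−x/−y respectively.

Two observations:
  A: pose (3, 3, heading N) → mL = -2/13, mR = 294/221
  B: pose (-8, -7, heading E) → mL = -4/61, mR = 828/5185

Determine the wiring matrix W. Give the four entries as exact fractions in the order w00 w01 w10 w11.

obs A: pose=(3,3,N) → sL=4/13, sR=20/17, mL=-2/13, mR=294/221
obs B: pose=(-8,-7,E) → sL=8/61, sR=8/85, mL=-4/61, mR=828/5185
sensor matrix S = [[4/13, 20/17], [8/61, 8/85]]; det S = -8448/67405
solve [mL_A; mL_B] = S·[w00; w01] and [mR_A; mR_B] = S·[w10; w11]:
  w00 = -1/2, w01 = 0, w10 = 1/2, w11 = 1

-1/2 0 1/2 1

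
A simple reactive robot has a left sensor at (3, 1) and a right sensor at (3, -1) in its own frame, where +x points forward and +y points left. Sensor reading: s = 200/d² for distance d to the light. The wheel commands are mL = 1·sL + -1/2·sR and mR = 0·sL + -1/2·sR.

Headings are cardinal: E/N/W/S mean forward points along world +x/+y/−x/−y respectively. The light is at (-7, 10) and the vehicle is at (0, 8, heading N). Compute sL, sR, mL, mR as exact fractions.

left sensor world pos  = (-1, 11); dL² = 37
right sensor world pos = (1, 11); dR² = 65
sL = 200/37 = 200/37
sR = 200/65 = 40/13
mL = 1·sL + -1/2·sR = 1860/481
mR = 0·sL + -1/2·sR = -20/13

200/37 40/13 1860/481 -20/13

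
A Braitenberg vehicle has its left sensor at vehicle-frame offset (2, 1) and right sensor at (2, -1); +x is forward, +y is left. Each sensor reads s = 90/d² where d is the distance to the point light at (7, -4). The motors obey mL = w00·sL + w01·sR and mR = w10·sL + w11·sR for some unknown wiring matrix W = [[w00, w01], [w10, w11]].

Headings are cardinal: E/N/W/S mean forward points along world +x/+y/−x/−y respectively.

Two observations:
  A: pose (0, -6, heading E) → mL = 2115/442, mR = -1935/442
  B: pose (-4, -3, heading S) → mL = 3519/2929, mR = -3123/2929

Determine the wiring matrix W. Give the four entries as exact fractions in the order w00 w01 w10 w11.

1 1/2 -1/2 -1

obs A: pose=(0,-6,E) → sL=45/13, sR=45/17, mL=2115/442, mR=-1935/442
obs B: pose=(-4,-3,S) → sL=90/101, sR=18/29, mL=3519/2929, mR=-3123/2929
sensor matrix S = [[45/13, 45/17], [90/101, 18/29]]; det S = -136080/647309
solve [mL_A; mL_B] = S·[w00; w01] and [mR_A; mR_B] = S·[w10; w11]:
  w00 = 1, w01 = 1/2, w10 = -1/2, w11 = -1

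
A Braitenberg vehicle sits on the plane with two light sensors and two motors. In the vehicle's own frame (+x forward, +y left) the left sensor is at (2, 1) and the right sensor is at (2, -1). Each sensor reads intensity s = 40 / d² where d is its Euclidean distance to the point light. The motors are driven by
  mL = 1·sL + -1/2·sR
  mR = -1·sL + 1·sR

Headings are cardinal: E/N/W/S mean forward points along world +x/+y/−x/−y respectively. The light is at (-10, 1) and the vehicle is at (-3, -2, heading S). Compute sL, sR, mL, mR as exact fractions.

40/89 40/61 660/5429 1120/5429

left sensor world pos  = (-2, -4); dL² = 89
right sensor world pos = (-4, -4); dR² = 61
sL = 40/89 = 40/89
sR = 40/61 = 40/61
mL = 1·sL + -1/2·sR = 660/5429
mR = -1·sL + 1·sR = 1120/5429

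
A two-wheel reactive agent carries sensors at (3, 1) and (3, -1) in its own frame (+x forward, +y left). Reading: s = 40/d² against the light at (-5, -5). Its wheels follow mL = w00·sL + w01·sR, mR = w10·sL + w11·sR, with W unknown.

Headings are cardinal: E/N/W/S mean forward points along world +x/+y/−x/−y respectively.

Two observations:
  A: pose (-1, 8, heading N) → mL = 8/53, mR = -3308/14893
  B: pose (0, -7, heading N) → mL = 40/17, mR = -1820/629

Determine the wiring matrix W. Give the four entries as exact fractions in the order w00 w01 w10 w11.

1 0 -1 -1/2

obs A: pose=(-1,8,N) → sL=8/53, sR=40/281, mL=8/53, mR=-3308/14893
obs B: pose=(0,-7,N) → sL=40/17, sR=40/37, mL=40/17, mR=-1820/629
sensor matrix S = [[8/53, 40/281], [40/17, 40/37]]; det S = -1608960/9367697
solve [mL_A; mL_B] = S·[w00; w01] and [mR_A; mR_B] = S·[w10; w11]:
  w00 = 1, w01 = 0, w10 = -1, w11 = -1/2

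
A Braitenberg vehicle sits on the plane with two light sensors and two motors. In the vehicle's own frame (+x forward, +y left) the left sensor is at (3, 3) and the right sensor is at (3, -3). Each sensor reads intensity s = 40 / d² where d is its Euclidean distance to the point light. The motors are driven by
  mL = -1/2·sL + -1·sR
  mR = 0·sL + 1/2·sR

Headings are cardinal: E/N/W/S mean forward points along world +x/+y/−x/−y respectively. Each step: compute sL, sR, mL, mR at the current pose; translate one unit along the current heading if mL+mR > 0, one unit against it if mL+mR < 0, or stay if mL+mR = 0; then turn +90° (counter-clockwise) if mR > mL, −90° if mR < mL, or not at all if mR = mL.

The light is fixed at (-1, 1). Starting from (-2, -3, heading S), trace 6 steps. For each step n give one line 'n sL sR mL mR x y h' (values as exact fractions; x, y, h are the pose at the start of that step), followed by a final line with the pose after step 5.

n=0: pose=(-2,-3,S); sL=40/53, sR=8/13; mL=-684/689, mR=4/13; mL+mR=-472/689 → advance -1; mR−mL=896/689 → turn +1·90°
n=1: pose=(-2,-2,E); sL=10, sR=1; mL=-6, mR=1/2; mL+mR=-11/2 → advance -1; mR−mL=13/2 → turn +1·90°
n=2: pose=(-3,-2,N); sL=8/5, sR=40; mL=-204/5, mR=20; mL+mR=-104/5 → advance -1; mR−mL=304/5 → turn +1·90°
n=3: pose=(-3,-3,W); sL=20/37, sR=20/13; mL=-870/481, mR=10/13; mL+mR=-500/481 → advance -1; mR−mL=1240/481 → turn +1·90°
n=4: pose=(-2,-3,S); sL=40/53, sR=8/13; mL=-684/689, mR=4/13; mL+mR=-472/689 → advance -1; mR−mL=896/689 → turn +1·90°
n=5: pose=(-2,-2,E); sL=10, sR=1; mL=-6, mR=1/2; mL+mR=-11/2 → advance -1; mR−mL=13/2 → turn +1·90°

0 40/53 8/13 -684/689 4/13 -2 -3 S
1 10 1 -6 1/2 -2 -2 E
2 8/5 40 -204/5 20 -3 -2 N
3 20/37 20/13 -870/481 10/13 -3 -3 W
4 40/53 8/13 -684/689 4/13 -2 -3 S
5 10 1 -6 1/2 -2 -2 E
final -3 -2 N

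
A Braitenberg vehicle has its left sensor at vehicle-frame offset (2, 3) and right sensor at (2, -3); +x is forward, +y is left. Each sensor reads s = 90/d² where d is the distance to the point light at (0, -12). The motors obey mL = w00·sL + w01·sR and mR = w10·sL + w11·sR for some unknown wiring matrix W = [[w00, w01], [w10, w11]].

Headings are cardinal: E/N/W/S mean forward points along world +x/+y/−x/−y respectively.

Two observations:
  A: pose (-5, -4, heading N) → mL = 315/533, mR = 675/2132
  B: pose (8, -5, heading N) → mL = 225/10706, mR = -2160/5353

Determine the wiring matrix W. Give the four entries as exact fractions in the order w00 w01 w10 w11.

obs A: pose=(-5,-4,N) → sL=45/82, sR=45/52, mL=315/533, mR=675/2132
obs B: pose=(8,-5,N) → sL=45/53, sR=45/101, mL=225/10706, mR=-2160/5353
sensor matrix S = [[45/82, 45/52], [45/53, 45/101]]; det S = -5595075/11412596
solve [mL_A; mL_B] = S·[w00; w01] and [mR_A; mR_B] = S·[w10; w11]:
  w00 = -1/2, w01 = 1, w10 = -1, w11 = 1

-1/2 1 -1 1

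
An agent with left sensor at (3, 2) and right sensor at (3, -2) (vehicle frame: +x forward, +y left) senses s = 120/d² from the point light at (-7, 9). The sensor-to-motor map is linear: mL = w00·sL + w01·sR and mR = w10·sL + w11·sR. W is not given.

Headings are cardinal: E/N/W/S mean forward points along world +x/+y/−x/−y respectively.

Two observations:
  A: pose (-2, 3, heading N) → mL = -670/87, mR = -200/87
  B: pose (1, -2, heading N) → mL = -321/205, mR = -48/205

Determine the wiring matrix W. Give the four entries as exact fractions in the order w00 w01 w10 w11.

obs A: pose=(-2,3,N) → sL=20/3, sR=60/29, mL=-670/87, mR=-200/87
obs B: pose=(1,-2,N) → sL=6/5, sR=30/41, mL=-321/205, mR=-48/205
sensor matrix S = [[20/3, 60/29], [6/5, 30/41]]; det S = 2848/1189
solve [mL_A; mL_B] = S·[w00; w01] and [mR_A; mR_B] = S·[w10; w11]:
  w00 = -1, w01 = -1/2, w10 = -1/2, w11 = 1/2

-1 -1/2 -1/2 1/2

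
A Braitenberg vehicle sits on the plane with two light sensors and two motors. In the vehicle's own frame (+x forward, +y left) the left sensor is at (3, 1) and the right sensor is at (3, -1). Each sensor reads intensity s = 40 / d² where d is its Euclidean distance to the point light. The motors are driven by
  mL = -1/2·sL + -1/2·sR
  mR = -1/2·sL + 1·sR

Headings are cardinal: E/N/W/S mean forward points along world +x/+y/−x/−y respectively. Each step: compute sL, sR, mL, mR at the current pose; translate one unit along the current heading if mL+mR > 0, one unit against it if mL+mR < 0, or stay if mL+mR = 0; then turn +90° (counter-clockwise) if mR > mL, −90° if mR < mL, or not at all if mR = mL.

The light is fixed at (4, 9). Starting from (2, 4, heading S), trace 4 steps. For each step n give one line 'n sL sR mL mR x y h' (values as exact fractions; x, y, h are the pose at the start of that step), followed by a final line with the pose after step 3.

n=0: pose=(2,4,S); sL=8/13, sR=40/73; mL=-552/949, mR=228/949; mL+mR=-324/949 → advance -1; mR−mL=60/73 → turn +1·90°
n=1: pose=(2,5,E); sL=4, sR=20/13; mL=-36/13, mR=-6/13; mL+mR=-42/13 → advance -1; mR−mL=30/13 → turn +1·90°
n=2: pose=(1,5,N); sL=40/17, sR=8; mL=-88/17, mR=116/17; mL+mR=28/17 → advance +1; mR−mL=12 → turn +1·90°
n=3: pose=(1,6,W); sL=10/13, sR=1; mL=-23/26, mR=8/13; mL+mR=-7/26 → advance -1; mR−mL=3/2 → turn +1·90°

0 8/13 40/73 -552/949 228/949 2 4 S
1 4 20/13 -36/13 -6/13 2 5 E
2 40/17 8 -88/17 116/17 1 5 N
3 10/13 1 -23/26 8/13 1 6 W
final 2 6 S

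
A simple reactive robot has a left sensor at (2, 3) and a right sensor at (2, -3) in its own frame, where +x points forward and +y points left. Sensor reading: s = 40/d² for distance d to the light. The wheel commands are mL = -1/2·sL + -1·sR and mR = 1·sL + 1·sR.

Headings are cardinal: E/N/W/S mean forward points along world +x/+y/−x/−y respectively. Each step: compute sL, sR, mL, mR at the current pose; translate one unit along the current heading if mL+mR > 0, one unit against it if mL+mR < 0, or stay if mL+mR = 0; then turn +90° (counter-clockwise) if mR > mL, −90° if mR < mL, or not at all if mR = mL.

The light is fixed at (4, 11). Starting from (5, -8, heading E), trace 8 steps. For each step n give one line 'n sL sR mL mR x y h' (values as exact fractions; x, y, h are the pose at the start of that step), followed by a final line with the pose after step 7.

n=0: pose=(5,-8,E); sL=8/53, sR=40/493; mL=-4092/26129, mR=6064/26129; mL+mR=4/53 → advance +1; mR−mL=10156/26129 → turn +1·90°
n=1: pose=(6,-8,N); sL=4/29, sR=20/157; mL=-894/4553, mR=1208/4553; mL+mR=2/29 → advance +1; mR−mL=2102/4553 → turn +1·90°
n=2: pose=(6,-7,W); sL=40/441, sR=8/45; mL=-164/735, mR=592/2205; mL+mR=20/441 → advance +1; mR−mL=1084/2205 → turn +1·90°
n=3: pose=(5,-7,S); sL=5/52, sR=10/101; mL=-1545/10504, mR=1025/5252; mL+mR=5/104 → advance +1; mR−mL=3595/10504 → turn +1·90°
n=4: pose=(5,-8,E); sL=8/53, sR=40/493; mL=-4092/26129, mR=6064/26129; mL+mR=4/53 → advance +1; mR−mL=10156/26129 → turn +1·90°
n=5: pose=(6,-8,N); sL=4/29, sR=20/157; mL=-894/4553, mR=1208/4553; mL+mR=2/29 → advance +1; mR−mL=2102/4553 → turn +1·90°
n=6: pose=(6,-7,W); sL=40/441, sR=8/45; mL=-164/735, mR=592/2205; mL+mR=20/441 → advance +1; mR−mL=1084/2205 → turn +1·90°
n=7: pose=(5,-7,S); sL=5/52, sR=10/101; mL=-1545/10504, mR=1025/5252; mL+mR=5/104 → advance +1; mR−mL=3595/10504 → turn +1·90°

0 8/53 40/493 -4092/26129 6064/26129 5 -8 E
1 4/29 20/157 -894/4553 1208/4553 6 -8 N
2 40/441 8/45 -164/735 592/2205 6 -7 W
3 5/52 10/101 -1545/10504 1025/5252 5 -7 S
4 8/53 40/493 -4092/26129 6064/26129 5 -8 E
5 4/29 20/157 -894/4553 1208/4553 6 -8 N
6 40/441 8/45 -164/735 592/2205 6 -7 W
7 5/52 10/101 -1545/10504 1025/5252 5 -7 S
final 5 -8 E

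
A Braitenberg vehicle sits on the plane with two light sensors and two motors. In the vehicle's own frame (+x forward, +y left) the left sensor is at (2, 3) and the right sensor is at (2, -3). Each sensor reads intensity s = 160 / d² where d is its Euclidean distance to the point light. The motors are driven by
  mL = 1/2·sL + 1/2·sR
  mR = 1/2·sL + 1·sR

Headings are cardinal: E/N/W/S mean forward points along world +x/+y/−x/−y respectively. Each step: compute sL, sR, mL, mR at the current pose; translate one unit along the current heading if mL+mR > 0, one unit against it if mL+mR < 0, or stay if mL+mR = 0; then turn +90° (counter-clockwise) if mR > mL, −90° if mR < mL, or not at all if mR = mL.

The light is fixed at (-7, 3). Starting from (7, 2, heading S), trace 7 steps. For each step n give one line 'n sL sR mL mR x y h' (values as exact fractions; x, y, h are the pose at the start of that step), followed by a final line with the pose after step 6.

n=0: pose=(7,2,S); sL=80/149, sR=16/13; mL=1712/1937, mR=2904/1937; mL+mR=4616/1937 → advance +1; mR−mL=8/13 → turn +1·90°
n=1: pose=(7,1,E); sL=160/257, sR=160/281; mL=43040/72217, mR=63600/72217; mL+mR=106640/72217 → advance +1; mR−mL=80/281 → turn +1·90°
n=2: pose=(8,1,N); sL=10/9, sR=40/81; mL=65/81, mR=85/81; mL+mR=50/27 → advance +1; mR−mL=20/81 → turn +1·90°
n=3: pose=(8,2,W); sL=32/37, sR=160/173; mL=5728/6401, mR=8688/6401; mL+mR=14416/6401 → advance +1; mR−mL=80/173 → turn +1·90°
n=4: pose=(7,2,S); sL=80/149, sR=16/13; mL=1712/1937, mR=2904/1937; mL+mR=4616/1937 → advance +1; mR−mL=8/13 → turn +1·90°
n=5: pose=(7,1,E); sL=160/257, sR=160/281; mL=43040/72217, mR=63600/72217; mL+mR=106640/72217 → advance +1; mR−mL=80/281 → turn +1·90°
n=6: pose=(8,1,N); sL=10/9, sR=40/81; mL=65/81, mR=85/81; mL+mR=50/27 → advance +1; mR−mL=20/81 → turn +1·90°

0 80/149 16/13 1712/1937 2904/1937 7 2 S
1 160/257 160/281 43040/72217 63600/72217 7 1 E
2 10/9 40/81 65/81 85/81 8 1 N
3 32/37 160/173 5728/6401 8688/6401 8 2 W
4 80/149 16/13 1712/1937 2904/1937 7 2 S
5 160/257 160/281 43040/72217 63600/72217 7 1 E
6 10/9 40/81 65/81 85/81 8 1 N
final 8 2 W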